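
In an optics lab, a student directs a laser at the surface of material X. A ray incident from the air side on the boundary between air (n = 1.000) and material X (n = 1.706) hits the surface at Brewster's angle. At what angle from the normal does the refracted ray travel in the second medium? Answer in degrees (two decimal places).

tan θ_B = n₂/n₁ = 1.706/1.000 = 1.7060, so θ_B = 59.62°.
Since θ_B + θ_t = 90° at Brewster incidence, θ_t = 90° − 59.62° = 30.38°.

θ_t ≈ 30.38°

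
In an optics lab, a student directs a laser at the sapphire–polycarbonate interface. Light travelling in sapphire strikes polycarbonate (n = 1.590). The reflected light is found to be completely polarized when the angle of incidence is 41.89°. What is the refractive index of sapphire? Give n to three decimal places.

n ≈ 1.773

Full polarization of the reflected beam means tan θ_B = n₂/n₁, where n₁ is the incident medium (sapphire).
n₁ = n₂ / tan θ_B = 1.590 / tan 41.89° = 1.773.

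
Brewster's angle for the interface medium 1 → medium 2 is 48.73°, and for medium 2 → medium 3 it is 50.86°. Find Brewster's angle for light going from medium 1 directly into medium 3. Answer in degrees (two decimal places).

Each Brewster angle gives a ratio: n₂/n₁ = tan 48.73° = 1.1395, n₃/n₂ = tan 50.86° = 1.2287.
Multiplying, n₃/n₁ = 1.1395 × 1.2287 = 1.4001, and θ_B(1→3) = arctan 1.4001 = 54.46°.

θ_B ≈ 54.46°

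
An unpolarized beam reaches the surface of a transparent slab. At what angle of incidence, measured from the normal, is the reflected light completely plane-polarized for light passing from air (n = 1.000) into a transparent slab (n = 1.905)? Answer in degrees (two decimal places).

tan θ_B = n₂/n₁ = 1.905/1.000 = 1.9050.
θ_B = arctan(1.9050) = 62.30°.

θ_B ≈ 62.30°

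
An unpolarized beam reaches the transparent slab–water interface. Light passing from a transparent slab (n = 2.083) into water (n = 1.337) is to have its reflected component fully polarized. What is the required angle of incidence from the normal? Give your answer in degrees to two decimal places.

Here n₂/n₁ = 1.337/2.083 = 0.6419, and Brewster's law gives tan θ_B = n₂/n₁. Taking the arctangent, θ_B = 32.69°.

θ_B ≈ 32.69°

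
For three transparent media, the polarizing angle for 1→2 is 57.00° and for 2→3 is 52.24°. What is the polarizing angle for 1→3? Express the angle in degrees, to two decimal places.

n₂/n₁ = tan 57.00° = 1.5399 and n₃/n₂ = tan 52.24° = 1.2911.
Multiplying, n₃/n₁ = 1.5399 × 1.2911 = 1.9880, and θ_B(1→3) = arctan 1.9880 = 63.30°.

θ_B ≈ 63.30°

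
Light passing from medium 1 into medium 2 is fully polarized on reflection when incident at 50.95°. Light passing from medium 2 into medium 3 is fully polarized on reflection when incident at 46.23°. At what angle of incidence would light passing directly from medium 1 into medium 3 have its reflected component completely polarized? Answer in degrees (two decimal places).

Each Brewster angle gives a ratio: n₂/n₁ = tan 50.95° = 1.2327, n₃/n₂ = tan 46.23° = 1.0439.
So n₃/n₁ = (n₂/n₁)(n₃/n₂) = 1.2327 × 1.0439 = 1.2868.
θ_B(1→3) = arctan(1.2868) = 52.15°.

θ_B ≈ 52.15°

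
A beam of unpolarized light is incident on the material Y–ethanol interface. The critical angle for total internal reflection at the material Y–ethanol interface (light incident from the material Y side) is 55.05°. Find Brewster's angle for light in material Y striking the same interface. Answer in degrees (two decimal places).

θ_B ≈ 39.34°

n₂/n₁ = sin θ_c = sin 55.05° = 0.8197.
tan θ_B equals the same ratio, so θ_B = arctan(0.8197) = 39.34°.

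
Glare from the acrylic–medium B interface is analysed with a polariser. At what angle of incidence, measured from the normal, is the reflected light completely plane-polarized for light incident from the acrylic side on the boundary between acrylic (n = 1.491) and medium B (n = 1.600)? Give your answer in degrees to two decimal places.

θ_B ≈ 47.02°

The reflected p-component vanishes when tan θ_B = n₂/n₁.
tan θ_B = n₂/n₁ = 1.600/1.491 = 1.0731. Taking the arctangent, θ_B = 47.02°.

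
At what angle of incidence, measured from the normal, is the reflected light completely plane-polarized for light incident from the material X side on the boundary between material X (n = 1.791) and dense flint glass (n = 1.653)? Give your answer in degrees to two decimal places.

θ_B ≈ 42.71°

Brewster's condition: tan θ_B = n₂/n₁ = 1.653/1.791 = 0.9229.
So θ_B = arctan 0.9229 = 42.71°.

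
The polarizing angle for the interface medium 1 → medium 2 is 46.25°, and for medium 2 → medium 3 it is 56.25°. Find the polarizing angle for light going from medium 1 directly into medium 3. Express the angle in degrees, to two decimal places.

tan θ_B(1→2) = n₂/n₁ = tan 46.25° = 1.0446.
tan θ_B(2→3) = n₃/n₂ = tan 56.25° = 1.4966.
Multiplying, n₃/n₁ = 1.0446 × 1.4966 = 1.5634, and θ_B(1→3) = arctan 1.5634 = 57.40°.

θ_B ≈ 57.40°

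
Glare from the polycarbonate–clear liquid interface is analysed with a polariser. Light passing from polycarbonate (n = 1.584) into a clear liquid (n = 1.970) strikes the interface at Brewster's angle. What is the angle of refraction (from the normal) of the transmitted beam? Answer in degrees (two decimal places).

θ_B = arctan(n₂/n₁) = arctan(1.970/1.584) = 51.20°.
At Brewster's angle the reflected and refracted rays are perpendicular, so θ_t = 90° − θ_B = 90° − 51.20° = 38.80°.

θ_t ≈ 38.80°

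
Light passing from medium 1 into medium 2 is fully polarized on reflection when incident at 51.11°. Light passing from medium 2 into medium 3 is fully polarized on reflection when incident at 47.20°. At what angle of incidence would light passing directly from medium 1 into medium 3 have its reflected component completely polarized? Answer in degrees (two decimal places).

θ_B ≈ 53.24°

tan θ_B(1→2) = n₂/n₁ = tan 51.11° = 1.2398.
tan θ_B(2→3) = n₃/n₂ = tan 47.20° = 1.0799.
Multiplying, n₃/n₁ = 1.2398 × 1.0799 = 1.3388, and θ_B(1→3) = arctan 1.3388 = 53.24°.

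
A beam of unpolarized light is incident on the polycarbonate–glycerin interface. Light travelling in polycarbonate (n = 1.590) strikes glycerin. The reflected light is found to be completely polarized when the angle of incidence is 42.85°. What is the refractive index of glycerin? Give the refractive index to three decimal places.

At the polarizing angle, tan θ_B = n₂/n₁ with n₁ on the incident side (polycarbonate) and n₂ on the transmitted side (glycerin).
n₂ = n₁ tan θ_B = 1.590 × tan 42.85° = 1.475.

n ≈ 1.475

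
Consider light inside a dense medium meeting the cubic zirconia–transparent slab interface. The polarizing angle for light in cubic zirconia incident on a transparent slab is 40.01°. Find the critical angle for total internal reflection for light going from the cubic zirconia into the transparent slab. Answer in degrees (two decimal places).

θ_c ≈ 57.08°

From Brewster, n₂/n₁ = tan θ_B = tan 40.01° = 0.8394.
Then sin θ_c = n₂/n₁ = 0.8394, so θ_c = arcsin 0.8394 = 57.08°.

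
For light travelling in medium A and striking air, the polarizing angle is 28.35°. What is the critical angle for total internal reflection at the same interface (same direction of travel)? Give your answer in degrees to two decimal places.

θ_c ≈ 32.65°

From Brewster, n₂/n₁ = tan θ_B = tan 28.35° = 0.5396.
Then sin θ_c = n₂/n₁ = 0.5396, so θ_c = arcsin 0.5396 = 32.65°.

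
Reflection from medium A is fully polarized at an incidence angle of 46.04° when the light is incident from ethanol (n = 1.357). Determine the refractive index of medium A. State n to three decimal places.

Full polarization of the reflected beam means tan θ_B = n₂/n₁, where n₁ is the incident medium (ethanol).
n₂ = n₁ tan θ_B = 1.357 × tan 46.04° = 1.407.

n ≈ 1.407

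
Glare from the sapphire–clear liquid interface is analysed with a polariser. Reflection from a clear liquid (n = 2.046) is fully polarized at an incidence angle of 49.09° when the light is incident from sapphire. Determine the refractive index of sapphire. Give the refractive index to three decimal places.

Brewster's law: tan θ_B = n₂/n₁ (light incident in sapphire, refracted into a clear liquid).
n₁ = n₂ / tan θ_B = 2.046 / tan 49.09° = 1.773.

n ≈ 1.773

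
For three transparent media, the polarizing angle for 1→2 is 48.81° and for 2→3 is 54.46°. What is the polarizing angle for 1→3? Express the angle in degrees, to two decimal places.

n₂/n₁ = tan 48.81° = 1.1427 and n₃/n₂ = tan 54.46° = 1.3999.
Multiplying, n₃/n₁ = 1.1427 × 1.3999 = 1.5996, and θ_B(1→3) = arctan 1.5996 = 57.99°.

θ_B ≈ 57.99°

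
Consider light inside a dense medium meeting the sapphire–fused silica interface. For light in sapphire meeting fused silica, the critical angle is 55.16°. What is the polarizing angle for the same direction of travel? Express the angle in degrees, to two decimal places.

At the critical angle sin θ_c = n₂/n₁, giving n₂/n₁ = sin 55.16° = 0.8208.
Then tan θ_B = n₂/n₁ = 0.8208, so θ_B = arctan 0.8208 = 39.38°.

θ_B ≈ 39.38°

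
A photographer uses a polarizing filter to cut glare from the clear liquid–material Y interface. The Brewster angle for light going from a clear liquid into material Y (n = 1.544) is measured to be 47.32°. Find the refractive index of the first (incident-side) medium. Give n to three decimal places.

Full polarization of the reflected beam means tan θ_B = n₂/n₁, where n₁ is the incident medium (a clear liquid).
n₁ = n₂ / tan θ_B = 1.544 / tan 47.32° = 1.424.

n ≈ 1.424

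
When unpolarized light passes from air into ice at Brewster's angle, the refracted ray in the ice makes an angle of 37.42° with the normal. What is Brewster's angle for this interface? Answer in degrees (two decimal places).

At Brewster's angle the reflected and refracted rays are perpendicular, so θ_B + θ_t = 90°.
θ_B = 90° − 37.42° = 52.58°.

θ_B ≈ 52.58°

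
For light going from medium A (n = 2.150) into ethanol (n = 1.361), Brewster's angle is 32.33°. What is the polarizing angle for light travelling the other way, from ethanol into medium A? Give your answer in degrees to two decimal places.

The two Brewster angles are complementary: θ_B' = 90° − θ_B = 90° − 32.33° = 57.67°.

θ_B' ≈ 57.67°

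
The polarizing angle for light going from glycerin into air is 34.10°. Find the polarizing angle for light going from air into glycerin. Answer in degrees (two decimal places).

θ_B' ≈ 55.90°

tan θ_B' = n₁/n₂ = 1/tan θ_B, so θ_B' = 90° − θ_B.
θ_B' = 90° − 34.10° = 55.90°.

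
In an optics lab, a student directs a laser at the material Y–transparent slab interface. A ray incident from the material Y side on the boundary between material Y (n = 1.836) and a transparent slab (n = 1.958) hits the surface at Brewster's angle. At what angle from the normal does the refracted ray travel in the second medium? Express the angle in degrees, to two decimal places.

First find Brewster's angle: tan θ_B = 1.958/1.836 = 1.0664, giving θ_B = 46.84°.
Since θ_B + θ_t = 90° at Brewster incidence, θ_t = 90° − 46.84° = 43.16°.

θ_t ≈ 43.16°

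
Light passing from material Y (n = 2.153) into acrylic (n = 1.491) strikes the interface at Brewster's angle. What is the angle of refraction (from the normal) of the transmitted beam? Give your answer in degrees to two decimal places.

θ_t ≈ 55.30°

θ_B = arctan(n₂/n₁) = arctan(1.491/2.153) = 34.70°.
At Brewster's angle the reflected and refracted rays are perpendicular, so θ_t = 90° − θ_B = 90° − 34.70° = 55.30°.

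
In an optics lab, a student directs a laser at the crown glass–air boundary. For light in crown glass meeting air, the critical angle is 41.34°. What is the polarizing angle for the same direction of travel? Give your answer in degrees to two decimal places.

θ_B ≈ 33.45°

sin θ_c = n₂/n₁, so n₂/n₁ = sin 41.34° = 0.6605.
Brewster: tan θ_B = n₂/n₁ = 0.6605.
θ_B = arctan(0.6605) = 33.45°.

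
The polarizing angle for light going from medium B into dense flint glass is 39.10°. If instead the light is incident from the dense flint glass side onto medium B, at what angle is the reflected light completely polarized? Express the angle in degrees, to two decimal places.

θ_B' ≈ 50.90°

The two Brewster angles are complementary: θ_B' = 90° − θ_B = 90° − 39.10° = 50.90°.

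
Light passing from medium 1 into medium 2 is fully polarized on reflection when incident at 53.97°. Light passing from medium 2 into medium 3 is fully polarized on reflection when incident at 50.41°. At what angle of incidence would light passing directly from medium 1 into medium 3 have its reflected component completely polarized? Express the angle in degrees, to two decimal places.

n₂/n₁ = tan 53.97° = 1.3749 and n₃/n₂ = tan 50.41° = 1.2092.
So n₃/n₁ = (n₂/n₁)(n₃/n₂) = 1.3749 × 1.2092 = 1.6625.
θ_B(1→3) = arctan(1.6625) = 58.97°.

θ_B ≈ 58.97°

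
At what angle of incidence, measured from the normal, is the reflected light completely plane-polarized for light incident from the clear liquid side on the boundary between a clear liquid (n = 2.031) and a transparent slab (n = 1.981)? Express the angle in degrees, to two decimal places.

θ_B ≈ 44.29°

Here n₂/n₁ = 1.981/2.031 = 0.9754, and Brewster's law gives tan θ_B = n₂/n₁. Taking the arctangent, θ_B = 44.29°.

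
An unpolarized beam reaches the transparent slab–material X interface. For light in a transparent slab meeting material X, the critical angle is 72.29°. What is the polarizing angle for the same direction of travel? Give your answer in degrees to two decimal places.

θ_B ≈ 43.61°

n₂/n₁ = sin θ_c = sin 72.29° = 0.9526.
tan θ_B equals the same ratio, so θ_B = arctan(0.9526) = 43.61°.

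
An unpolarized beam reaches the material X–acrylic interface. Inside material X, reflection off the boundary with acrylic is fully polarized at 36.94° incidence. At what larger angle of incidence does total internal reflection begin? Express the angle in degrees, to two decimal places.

θ_c ≈ 48.76°

tan θ_B = n₂/n₁ = tan 36.94° = 0.7519.
Total internal reflection: sin θ_c = n₂/n₁ = 0.7519.
θ_c = arcsin(0.7519) = 48.76°.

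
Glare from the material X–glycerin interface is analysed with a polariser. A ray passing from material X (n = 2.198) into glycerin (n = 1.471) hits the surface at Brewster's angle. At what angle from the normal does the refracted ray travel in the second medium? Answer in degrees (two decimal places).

θ_t ≈ 56.21°

θ_B = arctan(n₂/n₁) = arctan(1.471/2.198) = 33.79°.
At Brewster's angle the reflected and refracted rays are perpendicular, so θ_t = 90° − θ_B = 90° − 33.79° = 56.21°.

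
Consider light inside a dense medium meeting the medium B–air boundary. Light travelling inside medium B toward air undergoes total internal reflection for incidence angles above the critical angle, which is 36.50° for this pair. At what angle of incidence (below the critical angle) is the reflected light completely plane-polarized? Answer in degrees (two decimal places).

θ_B ≈ 30.75°

sin θ_c = n₂/n₁, so n₂/n₁ = sin 36.50° = 0.5948.
Brewster: tan θ_B = n₂/n₁ = 0.5948.
θ_B = arctan(0.5948) = 30.75°.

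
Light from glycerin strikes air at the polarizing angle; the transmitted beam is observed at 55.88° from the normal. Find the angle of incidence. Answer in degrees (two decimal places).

Since the reflected and refracted rays are at right angles at the polarizing angle, θ_B + θ_t = 90°.
So θ_B = 90° − θ_t = 90° − 55.88° = 34.12°.

θ_B ≈ 34.12°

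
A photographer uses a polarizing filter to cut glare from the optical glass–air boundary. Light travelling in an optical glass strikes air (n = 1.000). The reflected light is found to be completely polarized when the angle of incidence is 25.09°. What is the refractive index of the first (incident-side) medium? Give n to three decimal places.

Full polarization of the reflected beam means tan θ_B = n₂/n₁, where n₁ is the incident medium (an optical glass).
n₁ = n₂ / tan θ_B = 1.000 / tan 25.09° = 2.136.

n ≈ 2.136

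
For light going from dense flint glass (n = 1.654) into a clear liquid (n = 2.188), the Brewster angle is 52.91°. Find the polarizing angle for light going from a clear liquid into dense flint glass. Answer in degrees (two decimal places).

Reversing the direction swaps n₁ and n₂, so tan θ_B' = 1/tan θ_B and θ_B' = 90° − θ_B.
Hence θ_B' = 90° − 52.91° = 37.09°.

θ_B' ≈ 37.09°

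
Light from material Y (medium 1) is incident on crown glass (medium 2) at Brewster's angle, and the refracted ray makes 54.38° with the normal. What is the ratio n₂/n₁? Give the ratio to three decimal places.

θ_B + θ_t = 90°, so θ_B = 90° − 54.38° = 35.62°.
Then n₂/n₁ = tan θ_B = tan 35.62° = 0.716.

n₂/n₁ ≈ 0.716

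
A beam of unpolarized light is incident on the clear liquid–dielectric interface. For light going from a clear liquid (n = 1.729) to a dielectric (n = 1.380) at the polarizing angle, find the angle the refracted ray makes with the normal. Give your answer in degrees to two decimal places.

θ_t ≈ 51.40°

tan θ_B = n₂/n₁ = 1.380/1.729 = 0.7981, so θ_B = 38.60°.
At Brewster's angle the reflected and refracted rays are perpendicular, so θ_t = 90° − θ_B = 90° − 38.60° = 51.40°.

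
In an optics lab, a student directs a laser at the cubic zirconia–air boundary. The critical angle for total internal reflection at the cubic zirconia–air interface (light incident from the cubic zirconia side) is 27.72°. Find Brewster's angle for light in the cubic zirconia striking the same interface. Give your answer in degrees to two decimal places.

At the critical angle sin θ_c = n₂/n₁, giving n₂/n₁ = sin 27.72° = 0.4652.
Then tan θ_B = n₂/n₁ = 0.4652, so θ_B = arctan 0.4652 = 24.95°.

θ_B ≈ 24.95°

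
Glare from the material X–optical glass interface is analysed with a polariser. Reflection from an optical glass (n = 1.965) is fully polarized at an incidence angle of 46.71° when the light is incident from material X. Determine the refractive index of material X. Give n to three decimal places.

n ≈ 1.851

Brewster's law: tan θ_B = n₂/n₁ (light incident in material X, refracted into an optical glass).
n₁ = n₂ / tan θ_B = 1.965 / tan 46.71° = 1.851.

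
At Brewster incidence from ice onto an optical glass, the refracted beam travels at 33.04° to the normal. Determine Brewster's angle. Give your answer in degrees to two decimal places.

θ_B ≈ 56.96°

At Brewster's angle the reflected and refracted rays are perpendicular, so θ_B + θ_t = 90°.
θ_B = 90° − 33.04° = 56.96°.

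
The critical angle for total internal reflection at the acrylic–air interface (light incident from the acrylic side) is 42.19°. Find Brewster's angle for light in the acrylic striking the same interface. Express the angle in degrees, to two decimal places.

θ_B ≈ 33.88°

sin θ_c = n₂/n₁, so n₂/n₁ = sin 42.19° = 0.6716.
Brewster: tan θ_B = n₂/n₁ = 0.6716.
θ_B = arctan(0.6716) = 33.88°.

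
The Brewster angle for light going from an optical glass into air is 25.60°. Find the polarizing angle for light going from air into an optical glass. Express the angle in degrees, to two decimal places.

θ_B' ≈ 64.40°

The two Brewster angles are complementary: θ_B' = 90° − θ_B = 90° − 25.60° = 64.40°.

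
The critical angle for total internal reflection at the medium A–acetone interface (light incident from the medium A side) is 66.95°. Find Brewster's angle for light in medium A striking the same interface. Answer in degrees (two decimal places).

n₂/n₁ = sin θ_c = sin 66.95° = 0.9202.
tan θ_B equals the same ratio, so θ_B = arctan(0.9202) = 42.62°.

θ_B ≈ 42.62°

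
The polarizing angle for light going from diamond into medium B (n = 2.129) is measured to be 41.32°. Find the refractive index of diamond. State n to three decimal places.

Full polarization of the reflected beam means tan θ_B = n₂/n₁, where n₁ is the incident medium (diamond).
n₁ = n₂ / tan θ_B = 2.129 / tan 41.32° = 2.422.

n ≈ 2.422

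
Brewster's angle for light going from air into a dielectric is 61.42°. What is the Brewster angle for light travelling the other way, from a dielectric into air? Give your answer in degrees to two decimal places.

θ_B' ≈ 28.58°

The two Brewster angles are complementary: θ_B' = 90° − θ_B = 90° − 61.42° = 28.58°.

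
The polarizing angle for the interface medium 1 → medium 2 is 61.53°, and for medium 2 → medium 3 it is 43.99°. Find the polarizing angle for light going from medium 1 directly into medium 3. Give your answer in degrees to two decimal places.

θ_B ≈ 60.68°

n₂/n₁ = tan 61.53° = 1.8441 and n₃/n₂ = tan 43.99° = 0.9654.
So n₃/n₁ = (n₂/n₁)(n₃/n₂) = 1.8441 × 0.9654 = 1.7802.
θ_B(1→3) = arctan(1.7802) = 60.68°.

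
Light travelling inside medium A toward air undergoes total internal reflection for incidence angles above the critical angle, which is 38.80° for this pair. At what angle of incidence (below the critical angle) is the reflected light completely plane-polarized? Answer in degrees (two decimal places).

At the critical angle sin θ_c = n₂/n₁, giving n₂/n₁ = sin 38.80° = 0.6266.
Then tan θ_B = n₂/n₁ = 0.6266, so θ_B = arctan 0.6266 = 32.07°.

θ_B ≈ 32.07°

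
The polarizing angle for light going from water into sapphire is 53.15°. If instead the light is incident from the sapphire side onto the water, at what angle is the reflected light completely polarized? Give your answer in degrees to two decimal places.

Reversing the direction swaps n₁ and n₂, so tan θ_B' = 1/tan θ_B and θ_B' = 90° − θ_B.
Hence θ_B' = 90° − 53.15° = 36.85°.

θ_B' ≈ 36.85°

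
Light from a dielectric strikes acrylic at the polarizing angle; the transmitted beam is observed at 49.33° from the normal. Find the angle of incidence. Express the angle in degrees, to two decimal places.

Brewster's condition makes the reflected and refracted beams perpendicular: θ_B + θ_t = 90°.
So θ_B = 90° − θ_t = 90° − 49.33° = 40.67°.

θ_B ≈ 40.67°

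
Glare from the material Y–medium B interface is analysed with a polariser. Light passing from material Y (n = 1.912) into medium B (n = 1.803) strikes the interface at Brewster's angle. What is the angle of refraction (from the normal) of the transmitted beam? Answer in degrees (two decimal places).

θ_t ≈ 46.68°

θ_B = arctan(n₂/n₁) = arctan(1.803/1.912) = 43.32°.
The refracted ray is perpendicular to the reflected ray, so θ_t = 90° − θ_B = 46.68°.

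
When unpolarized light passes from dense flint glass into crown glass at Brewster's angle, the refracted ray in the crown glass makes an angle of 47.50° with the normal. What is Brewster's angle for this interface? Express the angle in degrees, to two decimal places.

Since the reflected and refracted rays are at right angles at the polarizing angle, θ_B + θ_t = 90°.
So θ_B = 90° − θ_t = 90° − 47.50° = 42.50°.

θ_B ≈ 42.50°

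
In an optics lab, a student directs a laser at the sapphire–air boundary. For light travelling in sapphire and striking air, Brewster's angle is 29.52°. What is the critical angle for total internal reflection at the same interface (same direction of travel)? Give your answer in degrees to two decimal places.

θ_c ≈ 34.49°

From Brewster, n₂/n₁ = tan θ_B = tan 29.52° = 0.5662.
Then sin θ_c = n₂/n₁ = 0.5662, so θ_c = arcsin 0.5662 = 34.49°.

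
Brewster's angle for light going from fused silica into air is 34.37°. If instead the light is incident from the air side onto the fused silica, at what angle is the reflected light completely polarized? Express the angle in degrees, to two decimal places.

The two Brewster angles are complementary: θ_B' = 90° − θ_B = 90° − 34.37° = 55.63°.

θ_B' ≈ 55.63°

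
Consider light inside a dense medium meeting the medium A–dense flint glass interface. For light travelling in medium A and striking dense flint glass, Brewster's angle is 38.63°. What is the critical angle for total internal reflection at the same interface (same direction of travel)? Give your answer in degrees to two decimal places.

tan θ_B = n₂/n₁ = tan 38.63° = 0.7991.
Total internal reflection: sin θ_c = n₂/n₁ = 0.7991.
θ_c = arcsin(0.7991) = 53.05°.

θ_c ≈ 53.05°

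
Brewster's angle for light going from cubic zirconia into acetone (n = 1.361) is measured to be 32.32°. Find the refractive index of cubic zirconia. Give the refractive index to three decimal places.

Brewster's law: tan θ_B = n₂/n₁ (light incident in cubic zirconia, refracted into acetone).
n₁ = n₂ / tan θ_B = 1.361 / tan 32.32° = 2.151.

n ≈ 2.151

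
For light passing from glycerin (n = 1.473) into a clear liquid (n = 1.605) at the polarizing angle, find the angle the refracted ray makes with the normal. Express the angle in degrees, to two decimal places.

tan θ_B = n₂/n₁ = 1.605/1.473 = 1.0896, so θ_B = 47.46°.
The refracted ray is perpendicular to the reflected ray, so θ_t = 90° − θ_B = 42.54°.

θ_t ≈ 42.54°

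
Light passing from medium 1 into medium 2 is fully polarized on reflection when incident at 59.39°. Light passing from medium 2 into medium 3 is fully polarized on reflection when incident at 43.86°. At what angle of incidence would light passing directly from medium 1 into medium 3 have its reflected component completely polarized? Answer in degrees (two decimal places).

θ_B ≈ 58.38°

tan θ_B(1→2) = n₂/n₁ = tan 59.39° = 1.6902.
tan θ_B(2→3) = n₃/n₂ = tan 43.86° = 0.9610.
So n₃/n₁ = (n₂/n₁)(n₃/n₂) = 1.6902 × 0.9610 = 1.6243.
θ_B(1→3) = arctan(1.6243) = 58.38°.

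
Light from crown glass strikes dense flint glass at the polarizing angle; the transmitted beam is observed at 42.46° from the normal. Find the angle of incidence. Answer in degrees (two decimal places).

Since the reflected and refracted rays are at right angles at the polarizing angle, θ_B + θ_t = 90°.
θ_B = 90° − 42.46° = 47.54°.

θ_B ≈ 47.54°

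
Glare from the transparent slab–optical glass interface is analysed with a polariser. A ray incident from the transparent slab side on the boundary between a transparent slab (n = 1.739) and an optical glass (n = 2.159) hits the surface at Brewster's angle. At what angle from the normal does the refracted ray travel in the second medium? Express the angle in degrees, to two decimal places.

θ_B = arctan(n₂/n₁) = arctan(2.159/1.739) = 51.15°.
At Brewster's angle the reflected and refracted rays are perpendicular, so θ_t = 90° − θ_B = 90° − 51.15° = 38.85°.

θ_t ≈ 38.85°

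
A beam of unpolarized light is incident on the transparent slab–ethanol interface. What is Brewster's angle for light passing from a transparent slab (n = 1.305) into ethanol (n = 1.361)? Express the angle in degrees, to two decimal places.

At Brewster's angle the reflected and refracted rays are perpendicular, which with Snell's law gives tan θ_B = n₂/n₁.
Here n₂/n₁ = 1.361/1.305 = 1.0429, and Brewster's law gives tan θ_B = n₂/n₁.
So θ_B = arctan 1.0429 = 46.20°.

θ_B ≈ 46.20°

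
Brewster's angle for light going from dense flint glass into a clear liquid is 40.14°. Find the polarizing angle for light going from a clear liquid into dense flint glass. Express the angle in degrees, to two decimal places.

Reversing the direction swaps n₁ and n₂, so tan θ_B' = 1/tan θ_B and θ_B' = 90° − θ_B.
Hence θ_B' = 90° − 40.14° = 49.86°.

θ_B' ≈ 49.86°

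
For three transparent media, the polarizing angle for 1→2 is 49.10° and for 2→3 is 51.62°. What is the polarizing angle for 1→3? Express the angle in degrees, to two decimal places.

Each Brewster angle gives a ratio: n₂/n₁ = tan 49.10° = 1.1544, n₃/n₂ = tan 51.62° = 1.2626.
Multiplying, n₃/n₁ = 1.1544 × 1.2626 = 1.4576, and θ_B(1→3) = arctan 1.4576 = 55.55°.

θ_B ≈ 55.55°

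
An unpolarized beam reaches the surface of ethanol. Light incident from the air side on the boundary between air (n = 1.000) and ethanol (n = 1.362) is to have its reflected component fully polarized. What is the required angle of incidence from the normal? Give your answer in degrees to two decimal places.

θ_B ≈ 53.71°

Here n₂/n₁ = 1.362/1.000 = 1.3620, and Brewster's law gives tan θ_B = n₂/n₁. Taking the arctangent, θ_B = 53.71°.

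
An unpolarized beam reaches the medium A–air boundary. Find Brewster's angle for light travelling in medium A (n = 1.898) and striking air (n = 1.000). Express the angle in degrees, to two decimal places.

The reflected p-component vanishes when tan θ_B = n₂/n₁.
Brewster's condition: tan θ_B = n₂/n₁ = 1.000/1.898 = 0.5269. Taking the arctangent, θ_B = 27.78°.

θ_B ≈ 27.78°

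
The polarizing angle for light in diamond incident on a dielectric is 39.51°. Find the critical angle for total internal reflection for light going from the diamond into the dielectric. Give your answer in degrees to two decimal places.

θ_c ≈ 55.55°

From Brewster, n₂/n₁ = tan θ_B = tan 39.51° = 0.8246.
Then sin θ_c = n₂/n₁ = 0.8246, so θ_c = arcsin 0.8246 = 55.55°.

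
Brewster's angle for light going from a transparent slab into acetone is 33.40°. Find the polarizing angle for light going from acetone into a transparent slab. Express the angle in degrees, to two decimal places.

θ_B' ≈ 56.60°

Reversing the direction swaps n₁ and n₂, so tan θ_B' = 1/tan θ_B and θ_B' = 90° − θ_B.
Hence θ_B' = 90° − 33.40° = 56.60°.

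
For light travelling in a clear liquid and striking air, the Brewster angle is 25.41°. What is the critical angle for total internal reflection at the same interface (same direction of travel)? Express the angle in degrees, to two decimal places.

θ_c ≈ 28.36°

n₂/n₁ = tan 25.41° = 0.4750; the critical angle satisfies sin θ_c = n₂/n₁.
θ_c = arcsin(0.4750) = 28.36°.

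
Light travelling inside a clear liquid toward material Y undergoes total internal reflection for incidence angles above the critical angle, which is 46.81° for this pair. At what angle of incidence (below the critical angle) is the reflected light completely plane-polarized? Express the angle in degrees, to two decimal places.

At the critical angle sin θ_c = n₂/n₁, giving n₂/n₁ = sin 46.81° = 0.7291.
Then tan θ_B = n₂/n₁ = 0.7291, so θ_B = arctan 0.7291 = 36.10°.

θ_B ≈ 36.10°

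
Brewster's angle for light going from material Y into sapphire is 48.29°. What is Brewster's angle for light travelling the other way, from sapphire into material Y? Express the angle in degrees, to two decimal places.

The two Brewster angles are complementary: θ_B' = 90° − θ_B = 90° − 48.29° = 41.71°.

θ_B' ≈ 41.71°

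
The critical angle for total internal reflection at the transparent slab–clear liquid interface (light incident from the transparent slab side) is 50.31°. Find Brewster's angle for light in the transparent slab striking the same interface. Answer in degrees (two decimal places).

θ_B ≈ 37.58°

sin θ_c = n₂/n₁, so n₂/n₁ = sin 50.31° = 0.7695.
Brewster: tan θ_B = n₂/n₁ = 0.7695.
θ_B = arctan(0.7695) = 37.58°.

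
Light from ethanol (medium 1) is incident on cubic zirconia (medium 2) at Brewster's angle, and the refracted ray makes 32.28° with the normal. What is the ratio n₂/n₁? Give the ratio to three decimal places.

n₂/n₁ ≈ 1.583

At Brewster incidence θ_B = 90° − θ_t = 90° − 32.28° = 57.72°.
tan θ_B = n₂/n₁, so n₂/n₁ = tan 57.72° = 1.583.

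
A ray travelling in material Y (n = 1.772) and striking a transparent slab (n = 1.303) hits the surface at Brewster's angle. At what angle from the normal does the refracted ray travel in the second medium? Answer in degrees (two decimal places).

First find Brewster's angle: tan θ_B = 1.303/1.772 = 0.7353, giving θ_B = 36.33°.
The refracted ray is perpendicular to the reflected ray, so θ_t = 90° − θ_B = 53.67°.

θ_t ≈ 53.67°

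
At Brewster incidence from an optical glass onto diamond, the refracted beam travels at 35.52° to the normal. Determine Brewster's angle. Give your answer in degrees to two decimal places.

Since the reflected and refracted rays are at right angles at the polarizing angle, θ_B + θ_t = 90°.
So θ_B = 90° − θ_t = 90° − 35.52° = 54.48°.

θ_B ≈ 54.48°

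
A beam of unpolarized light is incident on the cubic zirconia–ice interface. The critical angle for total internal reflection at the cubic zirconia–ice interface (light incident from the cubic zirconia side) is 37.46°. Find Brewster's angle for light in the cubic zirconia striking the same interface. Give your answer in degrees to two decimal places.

θ_B ≈ 31.31°

sin θ_c = n₂/n₁, so n₂/n₁ = sin 37.46° = 0.6082.
Brewster: tan θ_B = n₂/n₁ = 0.6082.
θ_B = arctan(0.6082) = 31.31°.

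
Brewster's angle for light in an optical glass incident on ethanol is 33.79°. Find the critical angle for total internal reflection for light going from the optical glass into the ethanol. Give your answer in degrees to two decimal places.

n₂/n₁ = tan 33.79° = 0.6692; the critical angle satisfies sin θ_c = n₂/n₁.
θ_c = arcsin(0.6692) = 42.00°.

θ_c ≈ 42.00°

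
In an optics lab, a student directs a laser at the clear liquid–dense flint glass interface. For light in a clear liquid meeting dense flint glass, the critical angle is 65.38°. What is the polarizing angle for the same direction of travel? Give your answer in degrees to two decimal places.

θ_B ≈ 42.27°

n₂/n₁ = sin θ_c = sin 65.38° = 0.9091.
tan θ_B equals the same ratio, so θ_B = arctan(0.9091) = 42.27°.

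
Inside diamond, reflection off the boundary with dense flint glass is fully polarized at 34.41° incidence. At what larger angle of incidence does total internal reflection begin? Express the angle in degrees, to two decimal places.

θ_c ≈ 43.23°

n₂/n₁ = tan 34.41° = 0.6850; the critical angle satisfies sin θ_c = n₂/n₁.
θ_c = arcsin(0.6850) = 43.23°.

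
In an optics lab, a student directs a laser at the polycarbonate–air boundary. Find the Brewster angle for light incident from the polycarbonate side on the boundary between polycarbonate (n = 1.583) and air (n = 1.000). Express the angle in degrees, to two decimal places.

θ_B ≈ 32.28°

Here n₂/n₁ = 1.000/1.583 = 0.6317, and Brewster's law gives tan θ_B = n₂/n₁.
θ_B = arctan(0.6317) = 32.28°.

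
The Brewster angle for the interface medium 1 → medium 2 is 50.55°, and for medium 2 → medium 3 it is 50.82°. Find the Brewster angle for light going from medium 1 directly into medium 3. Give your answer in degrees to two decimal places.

θ_B ≈ 56.15°

tan θ_B(1→2) = n₂/n₁ = tan 50.55° = 1.2153.
tan θ_B(2→3) = n₃/n₂ = tan 50.82° = 1.2270.
So n₃/n₁ = (n₂/n₁)(n₃/n₂) = 1.2153 × 1.2270 = 1.4911.
θ_B(1→3) = arctan(1.4911) = 56.15°.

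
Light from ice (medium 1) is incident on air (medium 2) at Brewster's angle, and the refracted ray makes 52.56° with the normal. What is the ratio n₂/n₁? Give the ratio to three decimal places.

n₂/n₁ ≈ 0.766

At Brewster incidence θ_B = 90° − θ_t = 90° − 52.56° = 37.44°.
Then n₂/n₁ = tan θ_B = tan 37.44° = 0.766.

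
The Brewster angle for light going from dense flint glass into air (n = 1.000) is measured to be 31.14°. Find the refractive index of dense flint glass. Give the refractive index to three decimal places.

Brewster's law: tan θ_B = n₂/n₁ (light incident in dense flint glass, refracted into air).
n₁ = n₂ / tan θ_B = 1.000 / tan 31.14° = 1.655.

n ≈ 1.655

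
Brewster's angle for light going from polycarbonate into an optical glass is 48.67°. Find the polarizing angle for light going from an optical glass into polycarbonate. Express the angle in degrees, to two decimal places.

θ_B' ≈ 41.33°

Reversing the direction swaps n₁ and n₂, so tan θ_B' = 1/tan θ_B and θ_B' = 90° − θ_B.
Hence θ_B' = 90° − 48.67° = 41.33°.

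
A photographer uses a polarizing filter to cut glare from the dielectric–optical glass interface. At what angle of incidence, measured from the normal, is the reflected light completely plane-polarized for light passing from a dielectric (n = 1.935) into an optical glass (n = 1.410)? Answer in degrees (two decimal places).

θ_B ≈ 36.08°

tan θ_B = n₂/n₁ = 1.410/1.935 = 0.7287. Taking the arctangent, θ_B = 36.08°.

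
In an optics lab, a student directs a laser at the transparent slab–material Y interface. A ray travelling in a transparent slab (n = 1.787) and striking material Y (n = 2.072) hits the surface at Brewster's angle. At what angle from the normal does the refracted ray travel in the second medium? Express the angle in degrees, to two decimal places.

θ_t ≈ 40.78°

First find Brewster's angle: tan θ_B = 2.072/1.787 = 1.1595, giving θ_B = 49.22°.
The refracted ray is perpendicular to the reflected ray, so θ_t = 90° − θ_B = 40.78°.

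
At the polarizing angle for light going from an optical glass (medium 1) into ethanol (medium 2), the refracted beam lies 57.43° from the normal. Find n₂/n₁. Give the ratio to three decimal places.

At Brewster incidence θ_B = 90° − θ_t = 90° − 57.43° = 32.57°.
tan θ_B = n₂/n₁, so n₂/n₁ = tan 32.57° = 0.639.

n₂/n₁ ≈ 0.639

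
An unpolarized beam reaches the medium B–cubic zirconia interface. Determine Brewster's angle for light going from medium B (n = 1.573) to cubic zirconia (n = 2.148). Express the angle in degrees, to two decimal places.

Brewster's condition: tan θ_B = n₂/n₁ = 2.148/1.573 = 1.3655.
So θ_B = arctan 1.3655 = 53.78°.

θ_B ≈ 53.78°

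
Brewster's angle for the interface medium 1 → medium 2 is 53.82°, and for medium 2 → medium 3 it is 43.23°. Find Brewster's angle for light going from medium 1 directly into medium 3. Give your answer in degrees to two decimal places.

n₂/n₁ = tan 53.82° = 1.3673 and n₃/n₂ = tan 43.23° = 0.9400.
n₃/n₁ = 1.2854. Then tan θ_B(1→3) = n₃/n₁, so θ_B(1→3) = arctan(1.2854) = 52.12°.

θ_B ≈ 52.12°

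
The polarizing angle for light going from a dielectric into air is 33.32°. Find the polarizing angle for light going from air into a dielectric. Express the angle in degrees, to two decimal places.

Reversing the direction swaps n₁ and n₂, so tan θ_B' = 1/tan θ_B and θ_B' = 90° − θ_B.
Hence θ_B' = 90° − 33.32° = 56.68°.

θ_B' ≈ 56.68°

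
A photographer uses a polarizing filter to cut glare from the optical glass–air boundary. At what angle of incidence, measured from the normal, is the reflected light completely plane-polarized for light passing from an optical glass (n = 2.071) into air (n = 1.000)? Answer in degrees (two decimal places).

θ_B ≈ 25.77°

At Brewster's angle the reflected and refracted rays are perpendicular, which with Snell's law gives tan θ_B = n₂/n₁.
tan θ_B = n₂/n₁ = 1.000/2.071 = 0.4829.
θ_B = arctan(0.4829) = 25.77°.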